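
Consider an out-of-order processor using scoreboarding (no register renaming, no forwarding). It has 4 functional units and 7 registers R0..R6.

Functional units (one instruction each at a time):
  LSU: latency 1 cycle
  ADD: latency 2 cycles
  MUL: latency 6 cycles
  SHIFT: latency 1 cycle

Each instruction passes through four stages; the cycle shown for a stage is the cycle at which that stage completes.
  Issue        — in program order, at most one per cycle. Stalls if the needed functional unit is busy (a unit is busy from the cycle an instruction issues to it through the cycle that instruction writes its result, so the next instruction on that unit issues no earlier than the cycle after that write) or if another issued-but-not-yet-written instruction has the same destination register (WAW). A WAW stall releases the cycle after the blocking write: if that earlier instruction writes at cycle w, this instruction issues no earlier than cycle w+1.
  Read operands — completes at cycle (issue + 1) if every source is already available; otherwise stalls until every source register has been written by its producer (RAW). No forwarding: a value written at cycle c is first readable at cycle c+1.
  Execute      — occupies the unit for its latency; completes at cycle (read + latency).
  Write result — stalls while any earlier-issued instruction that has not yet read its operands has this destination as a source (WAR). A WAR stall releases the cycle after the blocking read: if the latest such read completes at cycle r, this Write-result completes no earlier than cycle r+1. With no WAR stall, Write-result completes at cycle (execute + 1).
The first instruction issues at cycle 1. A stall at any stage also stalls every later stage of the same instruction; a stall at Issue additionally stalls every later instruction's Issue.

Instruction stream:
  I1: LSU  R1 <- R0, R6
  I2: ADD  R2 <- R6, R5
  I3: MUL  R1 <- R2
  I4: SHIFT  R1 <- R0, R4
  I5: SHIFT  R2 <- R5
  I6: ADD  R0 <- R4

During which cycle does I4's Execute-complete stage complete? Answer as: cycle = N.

cycle = 17

cycle 1: I1 dispatched to LSU
cycle 2: I1 operands ready; I2 dispatched to ADD
cycle 3: I1 complete; I2 operands ready
cycle 4: R1←I1
cycle 5: I2 complete; I3 dispatched to MUL
cycle 6: R2←I2
cycle 7: I3 operands ready
cycle 13: I3 complete
cycle 14: R1←I3
cycle 15: I4 dispatched to SHIFT
cycle 16: I4 operands ready
cycle 17: I4 complete
cycle 18: R1←I4
cycle 19: I5 dispatched to SHIFT
cycle 20: I5 operands ready; I6 dispatched to ADD
cycle 21: I5 complete; I6 operands ready
cycle 22: R2←I5
cycle 23: I6 complete
cycle 24: R0←I6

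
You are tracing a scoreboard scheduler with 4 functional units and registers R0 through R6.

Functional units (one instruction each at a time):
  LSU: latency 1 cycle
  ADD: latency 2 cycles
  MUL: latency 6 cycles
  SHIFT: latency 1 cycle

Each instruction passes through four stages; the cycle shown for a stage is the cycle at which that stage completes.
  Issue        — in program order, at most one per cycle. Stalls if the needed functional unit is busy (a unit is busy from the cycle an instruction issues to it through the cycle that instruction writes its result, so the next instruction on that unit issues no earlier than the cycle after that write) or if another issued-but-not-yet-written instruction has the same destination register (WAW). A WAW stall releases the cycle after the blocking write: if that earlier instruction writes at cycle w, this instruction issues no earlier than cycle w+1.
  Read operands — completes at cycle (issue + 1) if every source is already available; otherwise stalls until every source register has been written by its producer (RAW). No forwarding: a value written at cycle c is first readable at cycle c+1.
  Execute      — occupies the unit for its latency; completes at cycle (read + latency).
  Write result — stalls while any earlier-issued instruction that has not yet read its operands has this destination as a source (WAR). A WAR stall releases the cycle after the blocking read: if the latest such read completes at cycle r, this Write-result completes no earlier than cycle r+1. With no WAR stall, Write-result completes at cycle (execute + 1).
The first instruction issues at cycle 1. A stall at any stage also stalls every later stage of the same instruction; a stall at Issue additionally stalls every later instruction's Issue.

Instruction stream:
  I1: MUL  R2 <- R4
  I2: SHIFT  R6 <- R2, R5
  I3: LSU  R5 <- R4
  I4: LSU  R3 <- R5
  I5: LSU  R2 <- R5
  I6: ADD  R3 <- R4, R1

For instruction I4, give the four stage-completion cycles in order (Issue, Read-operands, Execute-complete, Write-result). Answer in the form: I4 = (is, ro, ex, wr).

c1: I1→MUL
c2: I1 RO · I2→SHIFT
c3: I3→LSU
c4: I3 RO
c5: I3 EX
c8: I1 EX
c9: I1 WR R2
c10: I2 RO
c11: I2 EX · I3 WR R5
c12: I2 WR R6 · I4→LSU
c13: I4 RO
c14: I4 EX
c15: I4 WR R3
c16: I5→LSU
c17: I5 RO · I6→ADD
c18: I5 EX · I6 RO
c19: I5 WR R2
c20: I6 EX
c21: I6 WR R3

I4 = (12, 13, 14, 15)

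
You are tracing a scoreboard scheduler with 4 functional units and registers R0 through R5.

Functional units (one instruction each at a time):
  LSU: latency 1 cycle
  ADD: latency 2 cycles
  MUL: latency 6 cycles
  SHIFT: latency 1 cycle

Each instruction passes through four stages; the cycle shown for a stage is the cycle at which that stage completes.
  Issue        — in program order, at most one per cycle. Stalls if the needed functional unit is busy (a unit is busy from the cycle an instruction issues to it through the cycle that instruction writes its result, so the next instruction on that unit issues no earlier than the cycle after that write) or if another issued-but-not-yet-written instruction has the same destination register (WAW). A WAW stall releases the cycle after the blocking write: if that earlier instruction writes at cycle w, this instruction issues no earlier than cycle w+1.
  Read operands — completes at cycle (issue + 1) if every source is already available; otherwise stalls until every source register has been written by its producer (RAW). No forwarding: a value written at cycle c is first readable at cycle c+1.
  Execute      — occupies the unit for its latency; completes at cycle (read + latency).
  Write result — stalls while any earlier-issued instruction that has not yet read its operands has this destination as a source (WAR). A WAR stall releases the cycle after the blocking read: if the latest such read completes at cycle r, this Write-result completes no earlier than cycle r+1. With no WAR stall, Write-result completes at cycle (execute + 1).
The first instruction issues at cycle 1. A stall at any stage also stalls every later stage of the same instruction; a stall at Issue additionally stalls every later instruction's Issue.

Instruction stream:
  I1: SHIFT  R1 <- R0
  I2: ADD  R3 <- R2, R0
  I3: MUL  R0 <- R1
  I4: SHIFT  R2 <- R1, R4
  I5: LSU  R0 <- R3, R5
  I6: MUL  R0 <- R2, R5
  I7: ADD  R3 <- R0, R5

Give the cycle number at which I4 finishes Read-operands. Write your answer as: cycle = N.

cycle = 6

I1: IS=1 RO=2 EX=3 WR=4
I2: IS=2 RO=3 EX=5 WR=6
I3: IS=3 RO=5 EX=11 WR=12  [RAW R1: wait I1 write@4]
I4: IS=5 RO=6 EX=7 WR=8  [struct: SHIFT busy until I1 writes@4]
I5: IS=13 RO=14 EX=15 WR=16  [WAW R0: wait I3 write@12]
I6: IS=17 RO=18 EX=24 WR=25  [WAW R0: wait I5 write@16]
I7: IS=18 RO=26 EX=28 WR=29  [RAW R0: wait I6 write@25]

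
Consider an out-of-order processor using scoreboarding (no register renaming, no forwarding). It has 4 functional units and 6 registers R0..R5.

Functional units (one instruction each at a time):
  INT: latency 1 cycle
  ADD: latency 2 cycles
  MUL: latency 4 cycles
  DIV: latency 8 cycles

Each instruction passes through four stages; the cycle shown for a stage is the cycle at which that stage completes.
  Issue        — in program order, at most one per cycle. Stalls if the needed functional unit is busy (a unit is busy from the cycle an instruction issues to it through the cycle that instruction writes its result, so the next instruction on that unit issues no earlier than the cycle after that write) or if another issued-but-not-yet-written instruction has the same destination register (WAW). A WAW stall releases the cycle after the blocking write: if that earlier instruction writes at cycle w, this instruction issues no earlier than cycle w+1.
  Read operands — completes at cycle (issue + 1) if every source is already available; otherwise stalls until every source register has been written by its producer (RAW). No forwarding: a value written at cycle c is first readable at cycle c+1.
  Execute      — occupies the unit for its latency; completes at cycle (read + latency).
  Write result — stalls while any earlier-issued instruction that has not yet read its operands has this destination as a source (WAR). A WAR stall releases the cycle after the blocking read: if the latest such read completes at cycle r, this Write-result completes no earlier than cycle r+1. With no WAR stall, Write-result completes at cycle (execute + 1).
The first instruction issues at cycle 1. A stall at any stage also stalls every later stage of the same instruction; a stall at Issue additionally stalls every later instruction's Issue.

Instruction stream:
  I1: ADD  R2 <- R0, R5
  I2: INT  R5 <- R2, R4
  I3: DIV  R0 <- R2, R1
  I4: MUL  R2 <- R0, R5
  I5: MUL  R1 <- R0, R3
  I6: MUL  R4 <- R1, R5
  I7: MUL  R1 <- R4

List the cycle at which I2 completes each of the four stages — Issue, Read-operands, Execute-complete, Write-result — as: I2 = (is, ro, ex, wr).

[I1] 1/2/4/5
[I2] 2/6/7/8  (RAW R2: wait I1 write@5)
[I3] 3/6/14/15  (RAW R2: wait I1 write@5)
[I4] 6/16/20/21  (WAW R2: wait I1 write@5; RAW R0: wait I3 write@15)
[I5] 22/23/27/28  (struct: MUL busy until I4 writes@21)
[I6] 29/30/34/35  (struct: MUL busy until I5 writes@28)
[I7] 36/37/41/42  (struct: MUL busy until I6 writes@35)

I2 = (2, 6, 7, 8)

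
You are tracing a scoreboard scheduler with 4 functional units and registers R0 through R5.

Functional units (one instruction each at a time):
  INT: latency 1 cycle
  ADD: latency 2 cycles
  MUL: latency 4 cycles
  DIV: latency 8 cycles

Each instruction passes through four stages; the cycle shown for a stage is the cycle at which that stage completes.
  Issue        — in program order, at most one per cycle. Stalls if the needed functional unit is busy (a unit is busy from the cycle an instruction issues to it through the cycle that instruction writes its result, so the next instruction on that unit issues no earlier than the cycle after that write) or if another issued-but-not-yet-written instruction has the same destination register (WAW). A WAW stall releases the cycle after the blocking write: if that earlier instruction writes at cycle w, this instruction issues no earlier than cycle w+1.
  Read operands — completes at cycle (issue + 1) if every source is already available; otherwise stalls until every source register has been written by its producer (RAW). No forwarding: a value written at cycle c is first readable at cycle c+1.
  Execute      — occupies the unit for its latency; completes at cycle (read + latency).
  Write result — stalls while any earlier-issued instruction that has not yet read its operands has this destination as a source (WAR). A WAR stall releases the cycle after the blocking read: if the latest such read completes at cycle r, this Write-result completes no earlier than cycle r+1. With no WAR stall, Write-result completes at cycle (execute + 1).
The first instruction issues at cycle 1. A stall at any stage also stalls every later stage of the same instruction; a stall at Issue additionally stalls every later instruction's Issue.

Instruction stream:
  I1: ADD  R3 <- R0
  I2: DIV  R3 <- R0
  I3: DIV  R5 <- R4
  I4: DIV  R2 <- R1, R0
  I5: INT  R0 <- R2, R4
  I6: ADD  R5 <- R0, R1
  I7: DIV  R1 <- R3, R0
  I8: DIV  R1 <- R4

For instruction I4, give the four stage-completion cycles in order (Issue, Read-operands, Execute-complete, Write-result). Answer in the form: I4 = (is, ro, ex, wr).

[I1] 1/2/4/5
[I2] 6/7/15/16  (WAW R3: wait I1 write@5)
[I3] 17/18/26/27  (struct: DIV busy until I2 writes@16)
[I4] 28/29/37/38  (struct: DIV busy until I3 writes@27)
[I5] 29/39/40/41  (RAW R2: wait I4 write@38)
[I6] 30/42/44/45  (RAW R0: wait I5 write@41)
[I7] 39/42/50/51  (struct: DIV busy until I4 writes@38; RAW R0: wait I5 write@41)
[I8] 52/53/61/62  (struct: DIV busy until I7 writes@51)

I4 = (28, 29, 37, 38)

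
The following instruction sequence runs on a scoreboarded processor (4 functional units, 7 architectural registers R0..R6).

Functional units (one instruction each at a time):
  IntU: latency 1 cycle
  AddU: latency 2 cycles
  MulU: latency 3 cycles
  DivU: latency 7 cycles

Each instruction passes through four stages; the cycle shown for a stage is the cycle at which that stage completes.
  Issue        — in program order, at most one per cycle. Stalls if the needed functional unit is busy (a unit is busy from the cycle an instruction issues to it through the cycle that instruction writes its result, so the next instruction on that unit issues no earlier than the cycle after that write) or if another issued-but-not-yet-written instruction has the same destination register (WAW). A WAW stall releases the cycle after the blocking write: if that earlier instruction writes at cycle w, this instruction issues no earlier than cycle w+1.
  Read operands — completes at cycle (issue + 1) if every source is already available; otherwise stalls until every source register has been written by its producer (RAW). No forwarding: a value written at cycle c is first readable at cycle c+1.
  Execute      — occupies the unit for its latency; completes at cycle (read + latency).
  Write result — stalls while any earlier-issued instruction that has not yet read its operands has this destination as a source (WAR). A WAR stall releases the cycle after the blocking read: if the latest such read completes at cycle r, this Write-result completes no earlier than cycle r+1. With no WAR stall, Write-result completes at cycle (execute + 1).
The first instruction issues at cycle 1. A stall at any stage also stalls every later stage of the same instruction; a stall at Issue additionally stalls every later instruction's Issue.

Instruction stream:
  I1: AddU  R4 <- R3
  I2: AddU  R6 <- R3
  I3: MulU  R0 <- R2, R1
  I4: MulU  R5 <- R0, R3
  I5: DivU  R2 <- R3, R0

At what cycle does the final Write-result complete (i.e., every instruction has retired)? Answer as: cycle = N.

  I1 | 1 | 2 | 4 | 5
  I2 | 6 | 7 | 9 | 10   struct: AddU busy until I1 writes@5
  I3 | 7 | 8 | 11 | 12
  I4 | 13 | 14 | 17 | 18   struct: MulU busy until I3 writes@12
  I5 | 14 | 15 | 22 | 23

cycle = 23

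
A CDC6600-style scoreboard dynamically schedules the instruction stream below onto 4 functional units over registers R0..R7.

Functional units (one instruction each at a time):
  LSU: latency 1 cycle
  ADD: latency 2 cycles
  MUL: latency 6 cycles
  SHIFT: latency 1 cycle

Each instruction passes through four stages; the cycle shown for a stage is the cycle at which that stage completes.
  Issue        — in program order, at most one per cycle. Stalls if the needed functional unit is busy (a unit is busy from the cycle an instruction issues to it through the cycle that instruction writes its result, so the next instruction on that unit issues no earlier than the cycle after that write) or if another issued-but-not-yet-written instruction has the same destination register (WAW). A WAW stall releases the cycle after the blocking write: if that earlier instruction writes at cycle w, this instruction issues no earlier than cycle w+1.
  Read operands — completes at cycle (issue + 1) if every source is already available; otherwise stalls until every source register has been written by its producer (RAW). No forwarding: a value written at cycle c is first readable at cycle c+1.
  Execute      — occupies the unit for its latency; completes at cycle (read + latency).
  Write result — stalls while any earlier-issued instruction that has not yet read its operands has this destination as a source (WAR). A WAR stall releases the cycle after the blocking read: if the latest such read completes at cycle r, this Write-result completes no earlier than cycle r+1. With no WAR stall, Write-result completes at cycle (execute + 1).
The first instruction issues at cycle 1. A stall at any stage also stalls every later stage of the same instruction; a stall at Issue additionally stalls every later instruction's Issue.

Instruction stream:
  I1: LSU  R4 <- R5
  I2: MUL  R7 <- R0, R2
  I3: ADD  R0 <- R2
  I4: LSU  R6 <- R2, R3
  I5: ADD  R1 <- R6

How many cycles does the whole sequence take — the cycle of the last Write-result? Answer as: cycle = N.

[1] I1→LSU
[2] I1 RO, I2→MUL
[3] I1 EX, I2 RO, I3→ADD
[4] I1 WR R4, I3 RO
[5] I4→LSU
[6] I3 EX, I4 RO
[7] I3 WR R0, I4 EX
[8] I4 WR R6, I5→ADD
[9] I2 EX, I5 RO
[10] I2 WR R7
[11] I5 EX
[12] I5 WR R1

cycle = 12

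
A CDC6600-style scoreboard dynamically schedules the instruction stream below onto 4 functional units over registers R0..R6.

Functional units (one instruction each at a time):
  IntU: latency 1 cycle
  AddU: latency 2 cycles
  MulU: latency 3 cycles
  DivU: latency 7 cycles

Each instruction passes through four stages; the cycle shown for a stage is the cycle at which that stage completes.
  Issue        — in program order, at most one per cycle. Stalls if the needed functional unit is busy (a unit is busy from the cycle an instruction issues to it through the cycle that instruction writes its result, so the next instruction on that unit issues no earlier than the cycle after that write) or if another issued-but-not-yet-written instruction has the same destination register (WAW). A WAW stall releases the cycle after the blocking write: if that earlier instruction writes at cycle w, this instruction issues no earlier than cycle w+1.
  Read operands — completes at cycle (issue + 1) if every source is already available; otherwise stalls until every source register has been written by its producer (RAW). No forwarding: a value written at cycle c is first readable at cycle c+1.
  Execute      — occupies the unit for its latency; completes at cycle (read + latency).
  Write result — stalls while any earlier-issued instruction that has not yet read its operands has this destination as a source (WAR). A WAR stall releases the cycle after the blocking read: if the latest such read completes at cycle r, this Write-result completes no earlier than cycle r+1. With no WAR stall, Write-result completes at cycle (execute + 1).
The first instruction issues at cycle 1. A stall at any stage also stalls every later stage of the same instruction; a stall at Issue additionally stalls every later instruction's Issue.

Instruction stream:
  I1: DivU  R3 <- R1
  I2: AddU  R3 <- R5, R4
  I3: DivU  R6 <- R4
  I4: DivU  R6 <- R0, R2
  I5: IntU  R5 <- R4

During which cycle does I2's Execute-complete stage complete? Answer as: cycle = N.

cycle = 14

c1: I1 dispatched to DivU
c2: I1 operands ready
c9: I1 complete
c10: R3←I1
c11: I2 dispatched to AddU
c12: I2 operands ready, I3 dispatched to DivU
c13: I3 operands ready
c14: I2 complete
c15: R3←I2
c20: I3 complete
c21: R6←I3
c22: I4 dispatched to DivU
c23: I4 operands ready, I5 dispatched to IntU
c24: I5 operands ready
c25: I5 complete
c26: R5←I5
c30: I4 complete
c31: R6←I4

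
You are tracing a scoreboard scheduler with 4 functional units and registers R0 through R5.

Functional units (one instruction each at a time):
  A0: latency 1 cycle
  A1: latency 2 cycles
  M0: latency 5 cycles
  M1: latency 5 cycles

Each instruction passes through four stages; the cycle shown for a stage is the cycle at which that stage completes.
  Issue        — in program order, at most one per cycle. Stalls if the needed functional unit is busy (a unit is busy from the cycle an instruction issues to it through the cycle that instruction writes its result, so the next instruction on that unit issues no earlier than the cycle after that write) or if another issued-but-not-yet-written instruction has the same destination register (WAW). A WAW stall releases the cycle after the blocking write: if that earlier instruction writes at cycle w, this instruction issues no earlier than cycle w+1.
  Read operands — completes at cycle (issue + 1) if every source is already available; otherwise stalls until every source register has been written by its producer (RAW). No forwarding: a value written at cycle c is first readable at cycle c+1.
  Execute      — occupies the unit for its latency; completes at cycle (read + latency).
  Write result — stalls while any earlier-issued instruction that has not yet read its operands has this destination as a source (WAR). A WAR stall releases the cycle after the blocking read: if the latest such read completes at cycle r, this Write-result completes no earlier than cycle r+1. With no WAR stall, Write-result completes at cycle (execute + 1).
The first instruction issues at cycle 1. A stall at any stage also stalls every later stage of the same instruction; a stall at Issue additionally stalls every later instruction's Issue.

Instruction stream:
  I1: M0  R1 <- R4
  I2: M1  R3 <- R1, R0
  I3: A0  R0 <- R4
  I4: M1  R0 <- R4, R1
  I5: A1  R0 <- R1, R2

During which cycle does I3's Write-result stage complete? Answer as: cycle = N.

cycle = 10

I1: IS=1 RO=2 EX=7 WR=8
I2: IS=2 RO=9 EX=14 WR=15  [RAW R1: wait I1 write@8]
I3: IS=3 RO=4 EX=5 WR=10  [WAR R0: wait I2 read@9]
I4: IS=16 RO=17 EX=22 WR=23  [struct: M1 busy until I2 writes@15]
I5: IS=24 RO=25 EX=27 WR=28  [WAW R0: wait I4 write@23]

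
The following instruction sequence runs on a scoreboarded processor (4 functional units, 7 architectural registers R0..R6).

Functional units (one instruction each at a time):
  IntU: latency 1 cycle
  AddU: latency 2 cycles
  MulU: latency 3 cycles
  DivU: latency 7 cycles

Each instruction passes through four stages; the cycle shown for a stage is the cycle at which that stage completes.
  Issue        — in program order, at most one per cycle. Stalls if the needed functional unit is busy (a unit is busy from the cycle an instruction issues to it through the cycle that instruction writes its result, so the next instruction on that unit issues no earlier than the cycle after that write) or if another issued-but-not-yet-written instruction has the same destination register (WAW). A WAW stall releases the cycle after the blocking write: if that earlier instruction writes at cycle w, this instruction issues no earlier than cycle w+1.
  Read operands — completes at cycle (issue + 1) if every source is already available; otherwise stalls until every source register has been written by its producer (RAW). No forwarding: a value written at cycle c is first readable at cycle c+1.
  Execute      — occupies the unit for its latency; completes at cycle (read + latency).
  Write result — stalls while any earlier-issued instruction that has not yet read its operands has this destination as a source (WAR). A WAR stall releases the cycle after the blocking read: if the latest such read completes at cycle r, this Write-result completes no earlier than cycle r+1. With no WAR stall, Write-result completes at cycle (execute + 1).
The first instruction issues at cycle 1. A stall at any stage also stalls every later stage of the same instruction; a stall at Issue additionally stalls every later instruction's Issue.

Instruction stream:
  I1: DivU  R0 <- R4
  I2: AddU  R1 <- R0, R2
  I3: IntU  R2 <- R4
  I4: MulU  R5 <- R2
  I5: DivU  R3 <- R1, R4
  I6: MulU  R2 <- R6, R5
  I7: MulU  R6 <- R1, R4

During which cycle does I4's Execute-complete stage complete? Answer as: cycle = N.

  I1 | 1 | 2 | 9 | 10
  I2 | 2 | 11 | 13 | 14   RAW R0: wait I1 write@10
  I3 | 3 | 4 | 5 | 12   WAR R2: wait I2 read@11
  I4 | 4 | 13 | 16 | 17   RAW R2: wait I3 write@12
  I5 | 11 | 15 | 22 | 23   struct: DivU busy until I1 writes@10 · RAW R1: wait I2 write@14
  I6 | 18 | 19 | 22 | 23   struct: MulU busy until I4 writes@17
  I7 | 24 | 25 | 28 | 29   struct: MulU busy until I6 writes@23

cycle = 16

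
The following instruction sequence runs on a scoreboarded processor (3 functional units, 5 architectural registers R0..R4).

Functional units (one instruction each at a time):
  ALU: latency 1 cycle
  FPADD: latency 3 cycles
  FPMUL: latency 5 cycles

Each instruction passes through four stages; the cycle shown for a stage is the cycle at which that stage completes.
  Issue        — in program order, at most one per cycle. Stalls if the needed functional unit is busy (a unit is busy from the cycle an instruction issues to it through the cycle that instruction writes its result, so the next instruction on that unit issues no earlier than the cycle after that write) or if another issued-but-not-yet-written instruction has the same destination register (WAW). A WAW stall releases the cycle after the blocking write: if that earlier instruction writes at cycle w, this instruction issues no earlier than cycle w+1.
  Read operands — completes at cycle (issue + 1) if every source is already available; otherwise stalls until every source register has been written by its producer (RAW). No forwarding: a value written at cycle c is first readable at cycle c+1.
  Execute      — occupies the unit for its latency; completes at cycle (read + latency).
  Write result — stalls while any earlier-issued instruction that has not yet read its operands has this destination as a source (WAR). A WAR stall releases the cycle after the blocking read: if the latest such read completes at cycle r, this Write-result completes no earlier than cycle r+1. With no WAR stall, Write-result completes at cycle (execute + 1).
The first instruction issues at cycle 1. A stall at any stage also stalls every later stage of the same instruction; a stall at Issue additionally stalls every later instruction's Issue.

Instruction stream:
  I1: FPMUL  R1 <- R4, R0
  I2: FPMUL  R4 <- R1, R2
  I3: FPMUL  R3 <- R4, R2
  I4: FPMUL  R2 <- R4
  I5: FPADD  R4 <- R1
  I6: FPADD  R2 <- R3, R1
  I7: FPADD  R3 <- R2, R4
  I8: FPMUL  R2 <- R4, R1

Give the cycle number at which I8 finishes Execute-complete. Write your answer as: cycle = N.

  I1 | 1 | 2 | 7 | 8
  I2 | 9 | 10 | 15 | 16   struct: FPMUL busy until I1 writes@8
  I3 | 17 | 18 | 23 | 24   struct: FPMUL busy until I2 writes@16
  I4 | 25 | 26 | 31 | 32   struct: FPMUL busy until I3 writes@24
  I5 | 26 | 27 | 30 | 31
  I6 | 33 | 34 | 37 | 38   WAW R2: wait I4 write@32
  I7 | 39 | 40 | 43 | 44   struct: FPADD busy until I6 writes@38
  I8 | 40 | 41 | 46 | 47

cycle = 46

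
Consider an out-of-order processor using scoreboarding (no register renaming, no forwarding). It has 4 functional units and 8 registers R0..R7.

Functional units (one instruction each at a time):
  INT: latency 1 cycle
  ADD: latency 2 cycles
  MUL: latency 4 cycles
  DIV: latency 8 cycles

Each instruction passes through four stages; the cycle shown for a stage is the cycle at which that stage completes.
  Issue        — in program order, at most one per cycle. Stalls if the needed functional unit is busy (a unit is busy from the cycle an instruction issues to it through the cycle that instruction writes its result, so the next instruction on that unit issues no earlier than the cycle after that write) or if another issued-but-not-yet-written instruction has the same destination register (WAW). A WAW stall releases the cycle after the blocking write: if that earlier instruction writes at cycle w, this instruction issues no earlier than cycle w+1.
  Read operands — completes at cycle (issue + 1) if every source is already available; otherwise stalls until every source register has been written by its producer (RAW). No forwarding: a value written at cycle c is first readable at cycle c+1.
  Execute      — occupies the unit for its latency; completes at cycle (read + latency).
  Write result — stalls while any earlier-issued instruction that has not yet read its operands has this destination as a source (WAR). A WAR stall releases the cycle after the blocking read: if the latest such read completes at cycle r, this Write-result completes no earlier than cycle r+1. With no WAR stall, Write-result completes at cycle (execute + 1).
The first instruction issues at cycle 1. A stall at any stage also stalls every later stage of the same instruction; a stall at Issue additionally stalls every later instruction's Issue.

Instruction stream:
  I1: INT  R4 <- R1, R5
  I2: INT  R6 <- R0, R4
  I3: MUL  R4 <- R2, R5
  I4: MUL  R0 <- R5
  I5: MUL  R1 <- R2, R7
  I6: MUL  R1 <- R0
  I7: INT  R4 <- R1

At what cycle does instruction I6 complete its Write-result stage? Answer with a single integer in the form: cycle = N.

I1: IS=1 RO=2 EX=3 WR=4
I2: IS=5 RO=6 EX=7 WR=8  [struct: INT busy until I1 writes@4]
I3: IS=6 RO=7 EX=11 WR=12
I4: IS=13 RO=14 EX=18 WR=19  [struct: MUL busy until I3 writes@12]
I5: IS=20 RO=21 EX=25 WR=26  [struct: MUL busy until I4 writes@19]
I6: IS=27 RO=28 EX=32 WR=33  [struct: MUL busy until I5 writes@26]
I7: IS=28 RO=34 EX=35 WR=36  [RAW R1: wait I6 write@33]

cycle = 33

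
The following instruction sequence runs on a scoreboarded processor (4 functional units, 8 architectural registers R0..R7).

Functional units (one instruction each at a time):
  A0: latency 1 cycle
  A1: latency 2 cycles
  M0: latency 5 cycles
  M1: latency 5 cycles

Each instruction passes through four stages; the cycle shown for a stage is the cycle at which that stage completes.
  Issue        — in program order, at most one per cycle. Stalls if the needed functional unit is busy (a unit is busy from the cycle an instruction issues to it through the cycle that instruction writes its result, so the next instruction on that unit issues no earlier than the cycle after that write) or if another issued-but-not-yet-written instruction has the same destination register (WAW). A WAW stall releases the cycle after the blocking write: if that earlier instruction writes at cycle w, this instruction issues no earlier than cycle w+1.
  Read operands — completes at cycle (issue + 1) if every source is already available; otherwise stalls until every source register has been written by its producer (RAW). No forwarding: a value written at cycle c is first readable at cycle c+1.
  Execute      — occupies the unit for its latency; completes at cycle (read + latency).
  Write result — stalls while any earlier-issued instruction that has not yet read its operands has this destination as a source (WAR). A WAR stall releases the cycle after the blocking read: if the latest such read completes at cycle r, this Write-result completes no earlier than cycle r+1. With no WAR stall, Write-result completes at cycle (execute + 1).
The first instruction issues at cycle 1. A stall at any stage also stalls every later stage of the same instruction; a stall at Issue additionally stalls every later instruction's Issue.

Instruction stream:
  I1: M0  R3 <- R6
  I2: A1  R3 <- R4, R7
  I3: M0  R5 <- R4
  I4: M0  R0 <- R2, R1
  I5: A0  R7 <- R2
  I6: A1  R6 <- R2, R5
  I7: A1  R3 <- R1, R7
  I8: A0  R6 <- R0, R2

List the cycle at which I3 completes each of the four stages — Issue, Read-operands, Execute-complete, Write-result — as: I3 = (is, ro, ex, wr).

I3 = (10, 11, 16, 17)

[I1] 1/2/7/8
[I2] 9/10/12/13  (WAW R3: wait I1 write@8)
[I3] 10/11/16/17
[I4] 18/19/24/25  (struct: M0 busy until I3 writes@17)
[I5] 19/20/21/22
[I6] 20/21/23/24
[I7] 25/26/28/29  (struct: A1 busy until I6 writes@24)
[I8] 26/27/28/29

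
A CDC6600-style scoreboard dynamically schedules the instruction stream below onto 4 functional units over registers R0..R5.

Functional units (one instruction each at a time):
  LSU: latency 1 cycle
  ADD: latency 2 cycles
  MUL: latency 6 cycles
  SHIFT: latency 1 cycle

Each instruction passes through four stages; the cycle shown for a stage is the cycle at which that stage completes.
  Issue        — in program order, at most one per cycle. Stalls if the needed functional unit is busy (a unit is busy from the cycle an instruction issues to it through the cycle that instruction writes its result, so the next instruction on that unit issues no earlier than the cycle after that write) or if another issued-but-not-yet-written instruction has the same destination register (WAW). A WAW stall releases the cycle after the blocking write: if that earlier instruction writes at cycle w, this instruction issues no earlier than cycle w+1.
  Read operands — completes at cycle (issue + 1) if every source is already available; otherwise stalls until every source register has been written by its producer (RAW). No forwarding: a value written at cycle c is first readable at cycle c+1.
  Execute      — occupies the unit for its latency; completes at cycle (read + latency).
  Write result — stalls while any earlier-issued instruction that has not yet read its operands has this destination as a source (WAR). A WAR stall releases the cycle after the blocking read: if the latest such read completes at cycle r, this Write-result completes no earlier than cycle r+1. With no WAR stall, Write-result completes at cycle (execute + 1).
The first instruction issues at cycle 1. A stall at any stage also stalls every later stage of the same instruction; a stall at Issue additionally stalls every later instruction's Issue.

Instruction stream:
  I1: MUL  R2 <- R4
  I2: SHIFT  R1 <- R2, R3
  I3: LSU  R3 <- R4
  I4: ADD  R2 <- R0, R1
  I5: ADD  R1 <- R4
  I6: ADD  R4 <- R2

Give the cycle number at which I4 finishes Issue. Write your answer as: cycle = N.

t=1  I1 dispatched to MUL
t=2  I1 operands ready · I2 dispatched to SHIFT
t=3  I3 dispatched to LSU
t=4  I3 operands ready
t=5  I3 complete
t=8  I1 complete
t=9  R2←I1
t=10  I2 operands ready · I4 dispatched to ADD
t=11  I2 complete · R3←I3
t=12  R1←I2
t=13  I4 operands ready
t=15  I4 complete
t=16  R2←I4
t=17  I5 dispatched to ADD
t=18  I5 operands ready
t=20  I5 complete
t=21  R1←I5
t=22  I6 dispatched to ADD
t=23  I6 operands ready
t=25  I6 complete
t=26  R4←I6

cycle = 10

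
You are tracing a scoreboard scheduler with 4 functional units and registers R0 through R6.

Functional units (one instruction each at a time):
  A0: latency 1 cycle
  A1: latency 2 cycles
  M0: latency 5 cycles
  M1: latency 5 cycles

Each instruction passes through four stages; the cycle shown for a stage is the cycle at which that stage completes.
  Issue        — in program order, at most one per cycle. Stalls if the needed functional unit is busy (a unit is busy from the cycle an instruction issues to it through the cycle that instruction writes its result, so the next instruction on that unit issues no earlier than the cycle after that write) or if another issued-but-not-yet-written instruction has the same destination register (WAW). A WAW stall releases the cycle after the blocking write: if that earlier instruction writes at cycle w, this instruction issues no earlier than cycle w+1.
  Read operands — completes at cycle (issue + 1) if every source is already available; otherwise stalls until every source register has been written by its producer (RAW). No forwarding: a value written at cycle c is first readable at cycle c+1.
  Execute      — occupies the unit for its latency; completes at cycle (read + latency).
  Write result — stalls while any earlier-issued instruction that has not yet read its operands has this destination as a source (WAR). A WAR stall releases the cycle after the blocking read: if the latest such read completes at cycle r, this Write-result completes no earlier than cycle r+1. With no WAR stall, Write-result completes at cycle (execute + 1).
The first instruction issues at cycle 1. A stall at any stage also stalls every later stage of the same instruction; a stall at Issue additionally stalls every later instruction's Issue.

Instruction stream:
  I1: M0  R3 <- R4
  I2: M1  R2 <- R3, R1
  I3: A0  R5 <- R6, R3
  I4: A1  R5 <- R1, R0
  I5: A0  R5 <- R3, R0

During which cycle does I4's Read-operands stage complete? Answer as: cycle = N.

[I1] 1/2/7/8
[I2] 2/9/14/15  (RAW R3: wait I1 write@8)
[I3] 3/9/10/11  (RAW R3: wait I1 write@8)
[I4] 12/13/15/16  (WAW R5: wait I3 write@11)
[I5] 17/18/19/20  (WAW R5: wait I4 write@16)

cycle = 13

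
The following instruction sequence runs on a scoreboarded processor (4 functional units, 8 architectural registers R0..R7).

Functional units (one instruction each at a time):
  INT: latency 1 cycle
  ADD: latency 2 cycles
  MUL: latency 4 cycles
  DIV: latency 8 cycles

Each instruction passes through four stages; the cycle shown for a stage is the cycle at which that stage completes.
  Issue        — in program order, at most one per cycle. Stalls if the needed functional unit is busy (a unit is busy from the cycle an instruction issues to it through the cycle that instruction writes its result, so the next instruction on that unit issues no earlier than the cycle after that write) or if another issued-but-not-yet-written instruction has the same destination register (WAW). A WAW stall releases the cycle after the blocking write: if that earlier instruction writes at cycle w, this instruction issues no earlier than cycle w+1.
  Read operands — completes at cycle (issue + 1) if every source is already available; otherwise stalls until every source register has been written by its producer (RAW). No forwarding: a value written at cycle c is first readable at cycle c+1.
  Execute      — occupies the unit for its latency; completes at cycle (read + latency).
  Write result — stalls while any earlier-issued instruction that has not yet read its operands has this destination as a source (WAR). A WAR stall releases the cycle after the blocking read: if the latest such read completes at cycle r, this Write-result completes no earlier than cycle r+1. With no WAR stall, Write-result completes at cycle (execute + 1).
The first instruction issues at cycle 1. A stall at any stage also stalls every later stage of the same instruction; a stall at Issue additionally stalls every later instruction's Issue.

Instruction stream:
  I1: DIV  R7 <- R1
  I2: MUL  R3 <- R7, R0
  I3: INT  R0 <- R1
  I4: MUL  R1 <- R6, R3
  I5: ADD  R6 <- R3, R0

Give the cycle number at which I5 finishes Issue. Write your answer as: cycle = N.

cycle = 19

t=1  I1 issues→DIV
t=2  I1 reads; I2 issues→MUL
t=3  I3 issues→INT
t=4  I3 reads
t=5  I3 exec-done
t=10  I1 exec-done
t=11  I1 writes R7
t=12  I2 reads
t=13  I3 writes R0
t=16  I2 exec-done
t=17  I2 writes R3
t=18  I4 issues→MUL
t=19  I4 reads; I5 issues→ADD
t=20  I5 reads
t=22  I5 exec-done
t=23  I4 exec-done; I5 writes R6
t=24  I4 writes R1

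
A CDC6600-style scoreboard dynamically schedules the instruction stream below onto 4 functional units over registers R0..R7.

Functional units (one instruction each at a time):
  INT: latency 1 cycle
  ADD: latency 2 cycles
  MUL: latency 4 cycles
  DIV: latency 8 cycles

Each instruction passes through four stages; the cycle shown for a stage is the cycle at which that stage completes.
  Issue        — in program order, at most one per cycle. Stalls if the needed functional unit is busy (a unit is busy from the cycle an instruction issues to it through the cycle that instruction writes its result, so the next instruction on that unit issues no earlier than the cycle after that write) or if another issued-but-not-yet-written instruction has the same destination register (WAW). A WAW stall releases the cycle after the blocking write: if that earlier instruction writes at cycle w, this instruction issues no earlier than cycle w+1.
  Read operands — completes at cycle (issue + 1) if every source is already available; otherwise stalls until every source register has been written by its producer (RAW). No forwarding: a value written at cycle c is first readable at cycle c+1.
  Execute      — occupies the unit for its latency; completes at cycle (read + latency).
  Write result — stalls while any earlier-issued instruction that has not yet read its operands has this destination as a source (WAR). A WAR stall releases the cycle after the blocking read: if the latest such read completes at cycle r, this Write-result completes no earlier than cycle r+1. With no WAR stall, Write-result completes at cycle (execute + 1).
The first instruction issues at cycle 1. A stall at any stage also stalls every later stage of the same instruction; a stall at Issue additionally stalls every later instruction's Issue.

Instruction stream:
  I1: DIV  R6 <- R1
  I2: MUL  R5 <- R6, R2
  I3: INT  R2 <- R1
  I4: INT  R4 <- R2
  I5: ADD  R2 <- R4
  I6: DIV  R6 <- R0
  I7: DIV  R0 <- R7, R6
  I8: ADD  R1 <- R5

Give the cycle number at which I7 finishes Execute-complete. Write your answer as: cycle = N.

cycle = 36

I1  is:1  ro:2  ex:10  wr:11
I2  is:2  ro:12  ex:16  wr:17  — RAW R6: wait I1 write@11
I3  is:3  ro:4  ex:5  wr:13  — WAR R2: wait I2 read@12
I4  is:14  ro:15  ex:16  wr:17  — struct: INT busy until I3 writes@13
I5  is:15  ro:18  ex:20  wr:21  — RAW R4: wait I4 write@17
I6  is:16  ro:17  ex:25  wr:26
I7  is:27  ro:28  ex:36  wr:37  — struct: DIV busy until I6 writes@26
I8  is:28  ro:29  ex:31  wr:32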